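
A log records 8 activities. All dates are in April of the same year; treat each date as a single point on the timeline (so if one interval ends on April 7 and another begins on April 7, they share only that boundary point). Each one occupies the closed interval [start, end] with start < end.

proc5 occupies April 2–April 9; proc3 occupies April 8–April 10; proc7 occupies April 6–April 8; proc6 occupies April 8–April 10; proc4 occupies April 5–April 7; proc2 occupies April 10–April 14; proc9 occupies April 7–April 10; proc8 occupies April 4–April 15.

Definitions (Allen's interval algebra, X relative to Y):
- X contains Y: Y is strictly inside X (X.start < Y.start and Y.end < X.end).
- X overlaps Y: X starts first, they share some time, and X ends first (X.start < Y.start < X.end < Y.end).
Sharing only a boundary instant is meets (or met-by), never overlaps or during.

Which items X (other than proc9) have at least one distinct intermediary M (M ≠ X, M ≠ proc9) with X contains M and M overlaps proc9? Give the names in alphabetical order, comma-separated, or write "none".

proc5, proc8

Target proc9 = [April 7, April 10].
Intermediaries M with M overlaps proc9: proc5, proc7.
Via proc5 — items with X contains proc5: none.
Via proc7 — items with X contains proc7: proc5, proc8.
Union: proc5, proc8.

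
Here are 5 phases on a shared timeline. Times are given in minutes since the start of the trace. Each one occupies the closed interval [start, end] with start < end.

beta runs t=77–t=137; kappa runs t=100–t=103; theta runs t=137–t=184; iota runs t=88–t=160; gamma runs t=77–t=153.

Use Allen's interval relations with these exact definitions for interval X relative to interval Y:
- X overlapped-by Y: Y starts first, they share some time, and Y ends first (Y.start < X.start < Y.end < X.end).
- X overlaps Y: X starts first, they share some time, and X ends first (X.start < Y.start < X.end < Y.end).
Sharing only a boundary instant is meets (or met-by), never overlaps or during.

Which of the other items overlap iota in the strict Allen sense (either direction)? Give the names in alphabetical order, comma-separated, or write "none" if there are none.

Target iota = [t=88, t=160].
beta [t=77, t=137] → overlaps → yes.
gamma [t=77, t=153] → overlaps → yes.
kappa [t=100, t=103] → during → no.
theta [t=137, t=184] → overlapped-by → yes.
Result: beta, gamma, theta.

beta, gamma, theta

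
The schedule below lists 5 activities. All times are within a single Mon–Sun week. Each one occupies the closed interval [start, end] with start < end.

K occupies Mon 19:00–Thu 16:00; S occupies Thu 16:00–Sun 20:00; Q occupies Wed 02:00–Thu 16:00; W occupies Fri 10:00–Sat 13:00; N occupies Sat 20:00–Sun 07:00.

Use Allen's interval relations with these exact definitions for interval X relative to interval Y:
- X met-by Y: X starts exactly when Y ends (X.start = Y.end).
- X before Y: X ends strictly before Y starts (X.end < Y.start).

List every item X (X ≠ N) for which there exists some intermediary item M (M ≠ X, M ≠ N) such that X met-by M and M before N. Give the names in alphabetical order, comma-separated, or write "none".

S

Target N = [Sat 20:00, Sun 07:00].
Intermediaries M with M before N: K, Q, W.
Via K — items with X met-by K: S.
Via Q — items with X met-by Q: S.
Via W — items with X met-by W: none.
Union: S.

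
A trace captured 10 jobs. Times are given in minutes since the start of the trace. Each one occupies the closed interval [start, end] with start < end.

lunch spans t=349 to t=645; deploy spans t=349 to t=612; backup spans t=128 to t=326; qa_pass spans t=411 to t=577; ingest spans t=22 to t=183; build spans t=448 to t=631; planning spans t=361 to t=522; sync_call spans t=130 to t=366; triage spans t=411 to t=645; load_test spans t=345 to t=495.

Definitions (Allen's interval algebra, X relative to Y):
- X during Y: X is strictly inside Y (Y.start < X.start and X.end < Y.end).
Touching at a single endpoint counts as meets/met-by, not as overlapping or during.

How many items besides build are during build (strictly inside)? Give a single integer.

0

Target build = [t=448, t=631].
backup [t=128, t=326] → before → no.
deploy [t=349, t=612] → overlaps → no.
ingest [t=22, t=183] → before → no.
load_test [t=345, t=495] → overlaps → no.
lunch [t=349, t=645] → contains → no.
planning [t=361, t=522] → overlaps → no.
qa_pass [t=411, t=577] → overlaps → no.
sync_call [t=130, t=366] → before → no.
triage [t=411, t=645] → contains → no.
Total: 0.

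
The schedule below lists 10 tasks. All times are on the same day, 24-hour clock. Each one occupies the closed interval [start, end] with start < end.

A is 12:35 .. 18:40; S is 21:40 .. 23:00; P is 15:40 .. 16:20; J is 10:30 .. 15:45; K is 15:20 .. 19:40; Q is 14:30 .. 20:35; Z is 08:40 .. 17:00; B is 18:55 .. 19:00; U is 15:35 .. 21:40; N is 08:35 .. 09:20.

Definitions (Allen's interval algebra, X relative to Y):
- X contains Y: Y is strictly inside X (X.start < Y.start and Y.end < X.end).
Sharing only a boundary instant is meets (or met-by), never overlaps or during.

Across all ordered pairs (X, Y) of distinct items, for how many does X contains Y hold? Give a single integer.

10

Checking all 90 ordered pairs for relation 'contains'; matching pairs in alphabetical order:
(A, P): A contains P ✓
(K, B): K contains B ✓
(K, P): K contains P ✓
(Q, B): Q contains B ✓
(Q, K): Q contains K ✓
(Q, P): Q contains P ✓
(U, B): U contains B ✓
(U, P): U contains P ✓
(Z, J): Z contains J ✓
(Z, P): Z contains P ✓
Count: 10.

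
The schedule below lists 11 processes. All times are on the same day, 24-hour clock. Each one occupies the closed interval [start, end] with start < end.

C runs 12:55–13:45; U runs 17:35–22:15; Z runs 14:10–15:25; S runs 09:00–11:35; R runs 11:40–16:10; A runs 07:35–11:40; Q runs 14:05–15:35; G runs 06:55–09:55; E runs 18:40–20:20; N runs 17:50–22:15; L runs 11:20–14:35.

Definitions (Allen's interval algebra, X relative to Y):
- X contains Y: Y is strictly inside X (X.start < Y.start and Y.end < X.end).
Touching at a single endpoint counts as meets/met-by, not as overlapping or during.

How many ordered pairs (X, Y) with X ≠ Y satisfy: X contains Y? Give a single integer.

Checking all 110 ordered pairs for relation 'contains'; matching pairs in alphabetical order:
(A, S): A contains S ✓
(L, C): L contains C ✓
(N, E): N contains E ✓
(Q, Z): Q contains Z ✓
(R, C): R contains C ✓
(R, Q): R contains Q ✓
(R, Z): R contains Z ✓
(U, E): U contains E ✓
Count: 8.

8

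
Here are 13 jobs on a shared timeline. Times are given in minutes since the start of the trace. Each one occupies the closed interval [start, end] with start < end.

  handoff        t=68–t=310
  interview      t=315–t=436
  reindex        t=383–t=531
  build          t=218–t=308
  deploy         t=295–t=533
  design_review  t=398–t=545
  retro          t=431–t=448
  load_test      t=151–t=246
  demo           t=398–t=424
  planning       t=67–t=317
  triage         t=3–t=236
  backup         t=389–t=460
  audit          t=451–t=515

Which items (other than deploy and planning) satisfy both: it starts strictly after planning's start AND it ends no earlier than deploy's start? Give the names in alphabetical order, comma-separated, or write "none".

Conditions: its start is strictly after planning's start (X.start > t=67) AND its end is no earlier than deploy's start (X.end >= t=295).
audit: start t=451 > t=67? ✓; end t=515 >= t=295? ✓ → yes.
backup: start t=389 > t=67? ✓; end t=460 >= t=295? ✓ → yes.
build: start t=218 > t=67? ✓; end t=308 >= t=295? ✓ → yes.
demo: start t=398 > t=67? ✓; end t=424 >= t=295? ✓ → yes.
design_review: start t=398 > t=67? ✓; end t=545 >= t=295? ✓ → yes.
handoff: start t=68 > t=67? ✓; end t=310 >= t=295? ✓ → yes.
interview: start t=315 > t=67? ✓; end t=436 >= t=295? ✓ → yes.
load_test: start t=151 > t=67? ✓; end t=246 >= t=295? ✗ → no.
reindex: start t=383 > t=67? ✓; end t=531 >= t=295? ✓ → yes.
retro: start t=431 > t=67? ✓; end t=448 >= t=295? ✓ → yes.
triage: start t=3 > t=67? ✗; end t=236 >= t=295? ✗ → no.
Result: audit, backup, build, demo, design_review, handoff, interview, reindex, retro.

audit, backup, build, demo, design_review, handoff, interview, reindex, retro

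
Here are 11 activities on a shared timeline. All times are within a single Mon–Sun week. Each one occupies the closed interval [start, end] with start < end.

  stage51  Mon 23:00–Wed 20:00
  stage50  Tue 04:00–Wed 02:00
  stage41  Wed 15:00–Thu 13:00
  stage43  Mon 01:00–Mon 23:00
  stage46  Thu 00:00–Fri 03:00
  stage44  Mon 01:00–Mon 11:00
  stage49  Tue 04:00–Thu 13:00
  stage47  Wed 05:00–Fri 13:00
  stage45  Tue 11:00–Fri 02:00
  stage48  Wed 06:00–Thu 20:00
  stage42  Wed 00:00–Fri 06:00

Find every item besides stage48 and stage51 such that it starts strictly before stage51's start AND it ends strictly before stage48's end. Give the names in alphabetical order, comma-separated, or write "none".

Conditions: its start is strictly before stage51's start (X.start < Mon 23:00) AND its end is strictly before stage48's end (X.end < Thu 20:00).
stage41: start Wed 15:00 < Mon 23:00? ✗; end Thu 13:00 < Thu 20:00? ✓ → no.
stage42: start Wed 00:00 < Mon 23:00? ✗; end Fri 06:00 < Thu 20:00? ✗ → no.
stage43: start Mon 01:00 < Mon 23:00? ✓; end Mon 23:00 < Thu 20:00? ✓ → yes.
stage44: start Mon 01:00 < Mon 23:00? ✓; end Mon 11:00 < Thu 20:00? ✓ → yes.
stage45: start Tue 11:00 < Mon 23:00? ✗; end Fri 02:00 < Thu 20:00? ✗ → no.
stage46: start Thu 00:00 < Mon 23:00? ✗; end Fri 03:00 < Thu 20:00? ✗ → no.
stage47: start Wed 05:00 < Mon 23:00? ✗; end Fri 13:00 < Thu 20:00? ✗ → no.
stage49: start Tue 04:00 < Mon 23:00? ✗; end Thu 13:00 < Thu 20:00? ✓ → no.
stage50: start Tue 04:00 < Mon 23:00? ✗; end Wed 02:00 < Thu 20:00? ✓ → no.
Result: stage43, stage44.

stage43, stage44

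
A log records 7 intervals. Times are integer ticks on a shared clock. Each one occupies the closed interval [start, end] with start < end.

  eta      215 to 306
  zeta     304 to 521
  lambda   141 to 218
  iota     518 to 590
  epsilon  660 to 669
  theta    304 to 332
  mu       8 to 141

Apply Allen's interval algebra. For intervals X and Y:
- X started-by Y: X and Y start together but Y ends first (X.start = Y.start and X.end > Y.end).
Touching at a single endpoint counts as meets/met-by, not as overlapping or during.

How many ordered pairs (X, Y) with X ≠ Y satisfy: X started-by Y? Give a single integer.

1

Checking all 42 ordered pairs for relation 'started-by'; matching pairs in alphabetical order:
(zeta, theta): zeta started-by theta ✓
Count: 1.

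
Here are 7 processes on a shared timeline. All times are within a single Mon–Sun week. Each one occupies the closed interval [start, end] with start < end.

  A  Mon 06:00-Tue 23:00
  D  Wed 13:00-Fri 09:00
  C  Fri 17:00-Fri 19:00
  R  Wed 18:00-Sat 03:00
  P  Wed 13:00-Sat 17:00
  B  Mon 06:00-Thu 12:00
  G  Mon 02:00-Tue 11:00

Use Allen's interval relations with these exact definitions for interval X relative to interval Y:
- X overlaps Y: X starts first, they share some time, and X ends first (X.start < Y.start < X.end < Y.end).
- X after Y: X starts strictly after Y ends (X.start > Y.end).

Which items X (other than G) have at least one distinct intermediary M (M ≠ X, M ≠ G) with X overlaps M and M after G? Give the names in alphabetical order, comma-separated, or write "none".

Target G = [Mon 02:00, Tue 11:00].
Intermediaries M with M after G: C, D, P, R.
Via C — items with X overlaps C: none.
Via D — items with X overlaps D: B.
Via P — items with X overlaps P: B.
Via R — items with X overlaps R: B, D.
Union: B, D.

B, D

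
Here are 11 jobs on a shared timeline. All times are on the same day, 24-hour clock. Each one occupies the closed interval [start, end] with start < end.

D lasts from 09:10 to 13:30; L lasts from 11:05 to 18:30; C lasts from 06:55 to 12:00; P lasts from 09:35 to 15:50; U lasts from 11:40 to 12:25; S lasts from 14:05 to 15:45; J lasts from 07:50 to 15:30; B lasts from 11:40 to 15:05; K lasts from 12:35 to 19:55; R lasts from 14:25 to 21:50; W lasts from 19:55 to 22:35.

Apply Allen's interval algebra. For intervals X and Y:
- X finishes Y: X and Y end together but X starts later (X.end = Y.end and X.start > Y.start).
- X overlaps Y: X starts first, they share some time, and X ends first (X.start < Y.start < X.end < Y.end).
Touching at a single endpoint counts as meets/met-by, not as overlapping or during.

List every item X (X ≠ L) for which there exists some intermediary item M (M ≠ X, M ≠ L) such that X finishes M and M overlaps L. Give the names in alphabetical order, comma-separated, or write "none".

none

Target L = [11:05, 18:30].
Intermediaries M with M overlaps L: C, D, J, P.
Via C — items with X finishes C: none.
Via D — items with X finishes D: none.
Via J — items with X finishes J: none.
Via P — items with X finishes P: none.
Union: none.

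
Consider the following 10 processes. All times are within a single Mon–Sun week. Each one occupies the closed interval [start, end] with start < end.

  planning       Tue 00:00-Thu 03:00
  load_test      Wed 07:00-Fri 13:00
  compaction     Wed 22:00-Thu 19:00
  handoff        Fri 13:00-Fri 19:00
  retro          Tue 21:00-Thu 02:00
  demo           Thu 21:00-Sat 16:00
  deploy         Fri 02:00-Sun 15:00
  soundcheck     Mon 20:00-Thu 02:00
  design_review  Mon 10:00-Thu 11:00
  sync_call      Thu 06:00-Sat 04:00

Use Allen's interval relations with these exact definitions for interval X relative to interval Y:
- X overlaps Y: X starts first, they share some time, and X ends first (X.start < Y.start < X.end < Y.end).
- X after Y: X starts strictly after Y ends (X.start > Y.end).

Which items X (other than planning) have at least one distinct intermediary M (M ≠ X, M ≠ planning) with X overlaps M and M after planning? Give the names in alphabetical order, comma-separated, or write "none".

Target planning = [Tue 00:00, Thu 03:00].
Intermediaries M with M after planning: demo, deploy, handoff, sync_call.
Via demo — items with X overlaps demo: load_test, sync_call.
Via deploy — items with X overlaps deploy: demo, load_test, sync_call.
Via handoff — items with X overlaps handoff: none.
Via sync_call — items with X overlaps sync_call: compaction, design_review, load_test.
Union: compaction, demo, design_review, load_test, sync_call.

compaction, demo, design_review, load_test, sync_call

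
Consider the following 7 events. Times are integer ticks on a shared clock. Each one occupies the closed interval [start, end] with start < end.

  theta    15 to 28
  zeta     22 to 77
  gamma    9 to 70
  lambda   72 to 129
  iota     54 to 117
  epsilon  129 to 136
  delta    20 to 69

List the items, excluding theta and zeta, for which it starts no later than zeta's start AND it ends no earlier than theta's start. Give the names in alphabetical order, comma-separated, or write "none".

Conditions: its start is no later than zeta's start (X.start <= 22) AND its end is no earlier than theta's start (X.end >= 15).
delta: start 20 <= 22? ✓; end 69 >= 15? ✓ → yes.
epsilon: start 129 <= 22? ✗; end 136 >= 15? ✓ → no.
gamma: start 9 <= 22? ✓; end 70 >= 15? ✓ → yes.
iota: start 54 <= 22? ✗; end 117 >= 15? ✓ → no.
lambda: start 72 <= 22? ✗; end 129 >= 15? ✓ → no.
Result: delta, gamma.

delta, gamma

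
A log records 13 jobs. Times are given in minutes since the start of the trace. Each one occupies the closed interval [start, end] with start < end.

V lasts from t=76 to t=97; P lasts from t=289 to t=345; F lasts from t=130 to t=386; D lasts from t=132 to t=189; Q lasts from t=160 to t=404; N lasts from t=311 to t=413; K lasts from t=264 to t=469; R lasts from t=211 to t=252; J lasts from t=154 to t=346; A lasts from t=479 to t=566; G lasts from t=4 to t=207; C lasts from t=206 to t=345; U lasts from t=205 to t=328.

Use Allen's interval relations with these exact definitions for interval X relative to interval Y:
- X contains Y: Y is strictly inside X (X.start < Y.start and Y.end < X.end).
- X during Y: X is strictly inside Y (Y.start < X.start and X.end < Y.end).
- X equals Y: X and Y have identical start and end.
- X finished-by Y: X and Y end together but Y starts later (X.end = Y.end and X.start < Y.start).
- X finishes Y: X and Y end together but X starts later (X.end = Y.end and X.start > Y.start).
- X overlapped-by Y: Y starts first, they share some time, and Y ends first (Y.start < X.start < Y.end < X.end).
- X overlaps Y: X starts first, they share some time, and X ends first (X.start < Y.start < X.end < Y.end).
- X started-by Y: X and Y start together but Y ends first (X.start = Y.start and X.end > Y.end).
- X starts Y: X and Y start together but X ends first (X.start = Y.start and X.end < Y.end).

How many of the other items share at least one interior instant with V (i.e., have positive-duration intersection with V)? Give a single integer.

1

Target V = [t=76, t=97].
A [t=479, t=566] → after → no.
C [t=206, t=345] → after → no.
D [t=132, t=189] → after → no.
F [t=130, t=386] → after → no.
G [t=4, t=207] → contains → counts.
J [t=154, t=346] → after → no.
K [t=264, t=469] → after → no.
N [t=311, t=413] → after → no.
P [t=289, t=345] → after → no.
Q [t=160, t=404] → after → no.
R [t=211, t=252] → after → no.
U [t=205, t=328] → after → no.
Total: 1.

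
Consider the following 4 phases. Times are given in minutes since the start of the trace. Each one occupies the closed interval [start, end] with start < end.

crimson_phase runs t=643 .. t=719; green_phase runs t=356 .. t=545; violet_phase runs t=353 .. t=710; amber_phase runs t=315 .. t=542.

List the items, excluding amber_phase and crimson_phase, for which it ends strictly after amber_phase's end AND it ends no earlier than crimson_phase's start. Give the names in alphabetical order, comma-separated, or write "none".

Conditions: its end is strictly after amber_phase's end (X.end > t=542) AND its end is no earlier than crimson_phase's start (X.end >= t=643).
green_phase: end t=545 > t=542? ✓; end t=545 >= t=643? ✗ → no.
violet_phase: end t=710 > t=542? ✓; end t=710 >= t=643? ✓ → yes.
Result: violet_phase.

violet_phase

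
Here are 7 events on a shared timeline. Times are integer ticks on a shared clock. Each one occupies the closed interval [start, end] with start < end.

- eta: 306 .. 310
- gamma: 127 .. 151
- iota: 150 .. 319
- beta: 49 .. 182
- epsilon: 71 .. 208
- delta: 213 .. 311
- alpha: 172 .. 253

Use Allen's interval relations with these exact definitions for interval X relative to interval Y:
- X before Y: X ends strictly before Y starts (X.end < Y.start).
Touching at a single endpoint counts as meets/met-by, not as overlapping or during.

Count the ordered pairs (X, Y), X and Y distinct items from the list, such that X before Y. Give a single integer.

Checking all 42 ordered pairs for relation 'before'; matching pairs in alphabetical order:
(alpha, eta): alpha before eta ✓
(beta, delta): beta before delta ✓
(beta, eta): beta before eta ✓
(epsilon, delta): epsilon before delta ✓
(epsilon, eta): epsilon before eta ✓
(gamma, alpha): gamma before alpha ✓
(gamma, delta): gamma before delta ✓
(gamma, eta): gamma before eta ✓
Count: 8.

8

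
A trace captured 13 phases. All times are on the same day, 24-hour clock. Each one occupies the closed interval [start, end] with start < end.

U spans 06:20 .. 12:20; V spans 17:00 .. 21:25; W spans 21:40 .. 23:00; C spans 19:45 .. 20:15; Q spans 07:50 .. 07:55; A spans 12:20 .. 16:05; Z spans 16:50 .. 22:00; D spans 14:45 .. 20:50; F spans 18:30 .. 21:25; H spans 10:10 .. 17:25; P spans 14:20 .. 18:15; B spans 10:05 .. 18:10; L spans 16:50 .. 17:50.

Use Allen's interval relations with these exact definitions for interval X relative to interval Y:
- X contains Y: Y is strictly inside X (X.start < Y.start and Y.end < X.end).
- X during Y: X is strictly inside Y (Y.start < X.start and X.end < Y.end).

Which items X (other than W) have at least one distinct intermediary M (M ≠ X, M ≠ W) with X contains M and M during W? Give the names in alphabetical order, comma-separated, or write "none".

Target W = [21:40, 23:00].
Intermediaries M with M during W: none.
Union: none.

none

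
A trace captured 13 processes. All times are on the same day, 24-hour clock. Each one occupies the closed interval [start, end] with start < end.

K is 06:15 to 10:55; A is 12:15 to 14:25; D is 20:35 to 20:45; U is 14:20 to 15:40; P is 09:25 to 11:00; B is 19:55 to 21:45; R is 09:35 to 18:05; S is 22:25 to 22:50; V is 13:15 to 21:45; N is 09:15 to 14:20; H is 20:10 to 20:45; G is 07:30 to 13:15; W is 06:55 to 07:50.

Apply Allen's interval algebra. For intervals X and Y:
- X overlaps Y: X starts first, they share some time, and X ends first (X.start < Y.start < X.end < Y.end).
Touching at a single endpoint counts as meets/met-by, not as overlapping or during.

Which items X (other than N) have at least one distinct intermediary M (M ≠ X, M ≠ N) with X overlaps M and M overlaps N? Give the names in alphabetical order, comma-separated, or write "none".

K, W

Target N = [09:15, 14:20].
Intermediaries M with M overlaps N: G, K.
Via G — items with X overlaps G: K, W.
Via K — items with X overlaps K: none.
Union: K, W.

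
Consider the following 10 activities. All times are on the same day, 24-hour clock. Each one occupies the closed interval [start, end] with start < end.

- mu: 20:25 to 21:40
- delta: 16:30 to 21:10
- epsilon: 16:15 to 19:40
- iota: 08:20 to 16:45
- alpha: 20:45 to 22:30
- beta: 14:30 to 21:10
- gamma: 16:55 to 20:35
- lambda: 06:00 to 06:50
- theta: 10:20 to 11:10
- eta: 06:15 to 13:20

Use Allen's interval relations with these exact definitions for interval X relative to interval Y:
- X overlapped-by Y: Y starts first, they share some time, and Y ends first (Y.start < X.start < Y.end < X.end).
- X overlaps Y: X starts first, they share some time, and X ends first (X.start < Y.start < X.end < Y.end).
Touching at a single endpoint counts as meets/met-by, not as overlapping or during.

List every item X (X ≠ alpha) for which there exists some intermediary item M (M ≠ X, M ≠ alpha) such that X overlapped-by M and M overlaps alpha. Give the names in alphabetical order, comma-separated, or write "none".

mu

Target alpha = [20:45, 22:30].
Intermediaries M with M overlaps alpha: beta, delta, mu.
Via beta — items with X overlapped-by beta: mu.
Via delta — items with X overlapped-by delta: mu.
Via mu — items with X overlapped-by mu: none.
Union: mu.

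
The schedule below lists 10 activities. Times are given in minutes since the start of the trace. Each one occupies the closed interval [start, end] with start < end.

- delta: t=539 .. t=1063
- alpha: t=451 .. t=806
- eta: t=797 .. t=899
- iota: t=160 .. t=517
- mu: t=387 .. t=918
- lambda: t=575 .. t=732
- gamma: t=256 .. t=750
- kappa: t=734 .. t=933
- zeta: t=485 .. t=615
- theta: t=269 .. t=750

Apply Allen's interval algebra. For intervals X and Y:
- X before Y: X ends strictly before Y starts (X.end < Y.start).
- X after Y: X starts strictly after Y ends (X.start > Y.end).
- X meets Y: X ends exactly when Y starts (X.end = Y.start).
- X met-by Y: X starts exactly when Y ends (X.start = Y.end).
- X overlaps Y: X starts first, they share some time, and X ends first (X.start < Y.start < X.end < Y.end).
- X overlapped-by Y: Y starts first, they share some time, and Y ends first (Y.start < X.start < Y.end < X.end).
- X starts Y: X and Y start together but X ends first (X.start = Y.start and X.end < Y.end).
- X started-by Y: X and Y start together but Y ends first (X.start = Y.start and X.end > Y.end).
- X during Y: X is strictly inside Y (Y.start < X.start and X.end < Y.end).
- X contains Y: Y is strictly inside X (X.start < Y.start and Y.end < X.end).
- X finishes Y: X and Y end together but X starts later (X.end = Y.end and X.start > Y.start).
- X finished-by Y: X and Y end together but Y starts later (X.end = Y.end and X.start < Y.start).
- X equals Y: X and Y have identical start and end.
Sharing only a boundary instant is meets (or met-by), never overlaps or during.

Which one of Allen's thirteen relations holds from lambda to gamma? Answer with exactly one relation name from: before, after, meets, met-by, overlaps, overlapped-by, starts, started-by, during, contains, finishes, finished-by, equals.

lambda = [t=575, t=732]; gamma = [t=256, t=750].
Compare endpoints: lambda.start > gamma.start, lambda.start < gamma.end, lambda.end > gamma.start, lambda.end < gamma.end.
That pattern is 'during'.

during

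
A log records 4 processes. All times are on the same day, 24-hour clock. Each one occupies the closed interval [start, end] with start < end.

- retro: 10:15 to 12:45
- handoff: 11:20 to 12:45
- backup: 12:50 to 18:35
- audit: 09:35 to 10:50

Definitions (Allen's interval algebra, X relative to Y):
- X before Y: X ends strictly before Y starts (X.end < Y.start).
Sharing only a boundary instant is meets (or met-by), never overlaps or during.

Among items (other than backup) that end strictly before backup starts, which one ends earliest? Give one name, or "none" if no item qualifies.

audit

Target backup = [12:50, 18:35].
audit [09:35, 10:50] → before → candidate.
handoff [11:20, 12:45] → before → candidate.
retro [10:15, 12:45] → before → candidate.
Among candidates, earliest end is 10:50 → audit.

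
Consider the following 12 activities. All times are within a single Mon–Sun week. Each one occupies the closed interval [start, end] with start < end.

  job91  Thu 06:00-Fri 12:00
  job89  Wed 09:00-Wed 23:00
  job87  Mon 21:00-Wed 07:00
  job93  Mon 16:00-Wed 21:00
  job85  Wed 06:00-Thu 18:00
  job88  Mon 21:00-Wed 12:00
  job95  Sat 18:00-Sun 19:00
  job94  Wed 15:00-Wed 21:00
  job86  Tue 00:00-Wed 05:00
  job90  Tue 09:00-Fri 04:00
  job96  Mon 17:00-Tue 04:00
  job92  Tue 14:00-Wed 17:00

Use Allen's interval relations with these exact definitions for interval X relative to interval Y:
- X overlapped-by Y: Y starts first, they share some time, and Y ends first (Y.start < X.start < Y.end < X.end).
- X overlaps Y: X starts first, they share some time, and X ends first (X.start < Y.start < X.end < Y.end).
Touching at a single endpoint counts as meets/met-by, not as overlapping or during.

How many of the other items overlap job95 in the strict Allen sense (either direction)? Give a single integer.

0

Target job95 = [Sat 18:00, Sun 19:00].
job85 [Wed 06:00, Thu 18:00] → before → no.
job86 [Tue 00:00, Wed 05:00] → before → no.
job87 [Mon 21:00, Wed 07:00] → before → no.
job88 [Mon 21:00, Wed 12:00] → before → no.
job89 [Wed 09:00, Wed 23:00] → before → no.
job90 [Tue 09:00, Fri 04:00] → before → no.
job91 [Thu 06:00, Fri 12:00] → before → no.
job92 [Tue 14:00, Wed 17:00] → before → no.
job93 [Mon 16:00, Wed 21:00] → before → no.
job94 [Wed 15:00, Wed 21:00] → before → no.
job96 [Mon 17:00, Tue 04:00] → before → no.
Total: 0.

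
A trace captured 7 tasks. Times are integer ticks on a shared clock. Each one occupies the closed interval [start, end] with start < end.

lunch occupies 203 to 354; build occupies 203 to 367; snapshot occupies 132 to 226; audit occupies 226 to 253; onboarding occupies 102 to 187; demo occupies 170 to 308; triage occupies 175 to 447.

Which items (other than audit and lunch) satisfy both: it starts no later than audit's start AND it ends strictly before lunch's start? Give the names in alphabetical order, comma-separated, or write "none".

onboarding

Conditions: its start is no later than audit's start (X.start <= 226) AND its end is strictly before lunch's start (X.end < 203).
build: start 203 <= 226? ✓; end 367 < 203? ✗ → no.
demo: start 170 <= 226? ✓; end 308 < 203? ✗ → no.
onboarding: start 102 <= 226? ✓; end 187 < 203? ✓ → yes.
snapshot: start 132 <= 226? ✓; end 226 < 203? ✗ → no.
triage: start 175 <= 226? ✓; end 447 < 203? ✗ → no.
Result: onboarding.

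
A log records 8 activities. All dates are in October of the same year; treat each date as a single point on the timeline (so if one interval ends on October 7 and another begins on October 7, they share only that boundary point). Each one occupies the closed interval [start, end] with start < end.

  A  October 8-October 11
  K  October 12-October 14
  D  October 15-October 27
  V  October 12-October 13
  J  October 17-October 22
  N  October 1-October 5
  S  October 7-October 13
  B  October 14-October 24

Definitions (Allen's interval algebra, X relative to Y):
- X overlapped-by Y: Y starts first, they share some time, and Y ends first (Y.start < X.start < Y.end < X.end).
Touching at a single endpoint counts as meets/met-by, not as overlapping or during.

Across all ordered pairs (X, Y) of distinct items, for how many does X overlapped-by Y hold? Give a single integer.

2

Checking all 56 ordered pairs for relation 'overlapped-by'; matching pairs in alphabetical order:
(D, B): D overlapped-by B ✓
(K, S): K overlapped-by S ✓
Count: 2.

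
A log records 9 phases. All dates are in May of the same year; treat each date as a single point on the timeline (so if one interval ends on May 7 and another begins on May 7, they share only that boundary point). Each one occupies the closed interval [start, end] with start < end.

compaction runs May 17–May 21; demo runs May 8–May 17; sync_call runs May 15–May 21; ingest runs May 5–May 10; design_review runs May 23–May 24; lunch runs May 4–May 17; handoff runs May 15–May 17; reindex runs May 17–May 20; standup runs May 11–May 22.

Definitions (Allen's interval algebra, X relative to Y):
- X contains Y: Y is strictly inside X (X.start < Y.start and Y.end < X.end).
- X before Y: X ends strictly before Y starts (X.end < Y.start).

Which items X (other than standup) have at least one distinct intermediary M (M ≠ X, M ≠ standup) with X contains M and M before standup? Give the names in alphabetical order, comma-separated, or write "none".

Target standup = [May 11, May 22].
Intermediaries M with M before standup: ingest.
Via ingest — items with X contains ingest: lunch.
Union: lunch.

lunch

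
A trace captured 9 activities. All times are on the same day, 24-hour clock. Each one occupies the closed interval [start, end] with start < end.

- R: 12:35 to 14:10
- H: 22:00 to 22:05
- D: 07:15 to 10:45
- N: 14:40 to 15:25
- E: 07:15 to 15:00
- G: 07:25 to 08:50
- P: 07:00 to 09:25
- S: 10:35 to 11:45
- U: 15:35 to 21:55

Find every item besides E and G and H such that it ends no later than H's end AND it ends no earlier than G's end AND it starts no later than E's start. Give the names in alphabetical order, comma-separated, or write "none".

Conditions: its end is no later than H's end (X.end <= 22:05) AND its end is no earlier than G's end (X.end >= 08:50) AND its start is no later than E's start (X.start <= 07:15).
D: end 10:45 <= 22:05? ✓; end 10:45 >= 08:50? ✓; start 07:15 <= 07:15? ✓ → yes.
N: end 15:25 <= 22:05? ✓; end 15:25 >= 08:50? ✓; start 14:40 <= 07:15? ✗ → no.
P: end 09:25 <= 22:05? ✓; end 09:25 >= 08:50? ✓; start 07:00 <= 07:15? ✓ → yes.
R: end 14:10 <= 22:05? ✓; end 14:10 >= 08:50? ✓; start 12:35 <= 07:15? ✗ → no.
S: end 11:45 <= 22:05? ✓; end 11:45 >= 08:50? ✓; start 10:35 <= 07:15? ✗ → no.
U: end 21:55 <= 22:05? ✓; end 21:55 >= 08:50? ✓; start 15:35 <= 07:15? ✗ → no.
Result: D, P.

D, P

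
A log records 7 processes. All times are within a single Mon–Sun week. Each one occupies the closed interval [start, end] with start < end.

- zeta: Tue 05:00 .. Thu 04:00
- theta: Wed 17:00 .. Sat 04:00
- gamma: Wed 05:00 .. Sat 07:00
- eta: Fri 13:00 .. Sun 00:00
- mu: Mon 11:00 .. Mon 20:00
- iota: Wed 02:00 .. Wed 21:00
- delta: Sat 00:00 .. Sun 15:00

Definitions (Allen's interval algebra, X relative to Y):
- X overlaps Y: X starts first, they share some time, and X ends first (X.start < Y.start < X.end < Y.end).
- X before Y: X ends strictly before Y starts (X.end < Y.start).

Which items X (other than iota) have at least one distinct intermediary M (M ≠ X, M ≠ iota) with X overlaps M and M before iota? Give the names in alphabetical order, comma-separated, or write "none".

none

Target iota = [Wed 02:00, Wed 21:00].
Intermediaries M with M before iota: mu.
Via mu — items with X overlaps mu: none.
Union: none.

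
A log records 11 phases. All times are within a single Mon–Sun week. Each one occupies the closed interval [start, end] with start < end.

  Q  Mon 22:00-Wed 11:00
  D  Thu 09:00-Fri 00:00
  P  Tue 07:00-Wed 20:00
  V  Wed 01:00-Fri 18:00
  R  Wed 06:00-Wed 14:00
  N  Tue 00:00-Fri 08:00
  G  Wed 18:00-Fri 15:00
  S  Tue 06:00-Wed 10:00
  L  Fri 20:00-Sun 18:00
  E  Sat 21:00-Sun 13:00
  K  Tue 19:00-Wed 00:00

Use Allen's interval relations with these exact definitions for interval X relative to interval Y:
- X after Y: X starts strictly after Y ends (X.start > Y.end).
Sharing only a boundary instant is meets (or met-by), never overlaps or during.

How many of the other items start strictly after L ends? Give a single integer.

Target L = [Fri 20:00, Sun 18:00].
D [Thu 09:00, Fri 00:00] → before → no.
E [Sat 21:00, Sun 13:00] → during → no.
G [Wed 18:00, Fri 15:00] → before → no.
K [Tue 19:00, Wed 00:00] → before → no.
N [Tue 00:00, Fri 08:00] → before → no.
P [Tue 07:00, Wed 20:00] → before → no.
Q [Mon 22:00, Wed 11:00] → before → no.
R [Wed 06:00, Wed 14:00] → before → no.
S [Tue 06:00, Wed 10:00] → before → no.
V [Wed 01:00, Fri 18:00] → before → no.
Total: 0.

0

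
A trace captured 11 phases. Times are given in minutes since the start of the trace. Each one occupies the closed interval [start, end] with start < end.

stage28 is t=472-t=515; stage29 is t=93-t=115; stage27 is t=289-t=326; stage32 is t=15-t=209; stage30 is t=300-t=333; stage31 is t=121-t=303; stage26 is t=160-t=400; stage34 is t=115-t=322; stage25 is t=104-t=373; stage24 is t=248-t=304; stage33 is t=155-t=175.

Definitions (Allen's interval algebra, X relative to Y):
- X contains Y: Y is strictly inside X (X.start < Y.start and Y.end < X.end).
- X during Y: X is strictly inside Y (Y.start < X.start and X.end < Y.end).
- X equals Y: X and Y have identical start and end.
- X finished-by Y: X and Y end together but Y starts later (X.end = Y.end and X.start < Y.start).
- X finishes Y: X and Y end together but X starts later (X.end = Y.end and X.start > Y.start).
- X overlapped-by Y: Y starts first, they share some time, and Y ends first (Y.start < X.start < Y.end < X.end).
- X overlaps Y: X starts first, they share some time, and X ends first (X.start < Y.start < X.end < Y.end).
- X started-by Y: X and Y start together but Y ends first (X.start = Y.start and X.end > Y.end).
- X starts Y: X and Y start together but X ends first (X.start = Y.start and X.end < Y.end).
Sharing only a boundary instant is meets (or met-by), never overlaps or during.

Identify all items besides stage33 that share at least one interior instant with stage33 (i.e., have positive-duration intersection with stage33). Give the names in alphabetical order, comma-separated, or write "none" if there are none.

Target stage33 = [t=155, t=175].
stage24 [t=248, t=304] → after → no.
stage25 [t=104, t=373] → contains → yes.
stage26 [t=160, t=400] → overlapped-by → yes.
stage27 [t=289, t=326] → after → no.
stage28 [t=472, t=515] → after → no.
stage29 [t=93, t=115] → before → no.
stage30 [t=300, t=333] → after → no.
stage31 [t=121, t=303] → contains → yes.
stage32 [t=15, t=209] → contains → yes.
stage34 [t=115, t=322] → contains → yes.
Result: stage25, stage26, stage31, stage32, stage34.

stage25, stage26, stage31, stage32, stage34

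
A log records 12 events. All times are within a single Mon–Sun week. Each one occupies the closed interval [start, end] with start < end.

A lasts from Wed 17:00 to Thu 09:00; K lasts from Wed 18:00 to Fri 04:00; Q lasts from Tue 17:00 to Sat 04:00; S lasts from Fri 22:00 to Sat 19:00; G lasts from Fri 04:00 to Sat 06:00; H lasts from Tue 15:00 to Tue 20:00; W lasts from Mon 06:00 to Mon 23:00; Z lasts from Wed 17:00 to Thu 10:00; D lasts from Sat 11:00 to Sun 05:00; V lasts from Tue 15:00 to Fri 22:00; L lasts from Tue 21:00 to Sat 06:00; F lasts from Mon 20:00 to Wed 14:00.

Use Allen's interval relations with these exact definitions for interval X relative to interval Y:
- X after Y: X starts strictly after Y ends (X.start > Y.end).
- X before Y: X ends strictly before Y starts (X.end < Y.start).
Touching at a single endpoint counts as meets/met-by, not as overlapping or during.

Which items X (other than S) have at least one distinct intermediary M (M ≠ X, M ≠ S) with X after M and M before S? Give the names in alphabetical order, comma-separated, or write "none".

Target S = [Fri 22:00, Sat 19:00].
Intermediaries M with M before S: A, F, H, K, W, Z.
Via A — items with X after A: D, G.
Via F — items with X after F: A, D, G, K, Z.
Via H — items with X after H: A, D, G, K, L, Z.
Via K — items with X after K: D.
Via W — items with X after W: A, D, G, H, K, L, Q, V, Z.
Via Z — items with X after Z: D, G.
Union: A, D, G, H, K, L, Q, V, Z.

A, D, G, H, K, L, Q, V, Z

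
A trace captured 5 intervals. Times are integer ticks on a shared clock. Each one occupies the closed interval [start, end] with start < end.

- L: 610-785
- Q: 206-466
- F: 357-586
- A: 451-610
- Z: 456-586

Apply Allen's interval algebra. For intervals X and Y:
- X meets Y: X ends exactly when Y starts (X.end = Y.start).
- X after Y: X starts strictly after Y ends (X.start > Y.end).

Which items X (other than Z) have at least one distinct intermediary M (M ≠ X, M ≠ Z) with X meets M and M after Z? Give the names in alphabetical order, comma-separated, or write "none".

Target Z = [456, 586].
Intermediaries M with M after Z: L.
Via L — items with X meets L: A.
Union: A.

A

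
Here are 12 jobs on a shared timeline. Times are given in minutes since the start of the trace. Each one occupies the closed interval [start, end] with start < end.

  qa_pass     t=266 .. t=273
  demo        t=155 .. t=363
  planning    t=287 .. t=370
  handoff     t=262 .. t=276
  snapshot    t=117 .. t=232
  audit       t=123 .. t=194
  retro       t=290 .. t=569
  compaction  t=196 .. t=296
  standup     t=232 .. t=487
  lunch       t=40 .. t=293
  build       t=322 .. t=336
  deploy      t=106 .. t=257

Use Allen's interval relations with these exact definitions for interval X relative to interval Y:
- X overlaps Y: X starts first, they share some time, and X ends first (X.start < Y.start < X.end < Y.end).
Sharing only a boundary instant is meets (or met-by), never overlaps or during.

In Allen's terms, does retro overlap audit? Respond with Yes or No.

retro = [t=290, t=569], audit = [t=123, t=194].
Actual relation of retro to audit: after.
Asked whether 'overlaps' holds → No.

No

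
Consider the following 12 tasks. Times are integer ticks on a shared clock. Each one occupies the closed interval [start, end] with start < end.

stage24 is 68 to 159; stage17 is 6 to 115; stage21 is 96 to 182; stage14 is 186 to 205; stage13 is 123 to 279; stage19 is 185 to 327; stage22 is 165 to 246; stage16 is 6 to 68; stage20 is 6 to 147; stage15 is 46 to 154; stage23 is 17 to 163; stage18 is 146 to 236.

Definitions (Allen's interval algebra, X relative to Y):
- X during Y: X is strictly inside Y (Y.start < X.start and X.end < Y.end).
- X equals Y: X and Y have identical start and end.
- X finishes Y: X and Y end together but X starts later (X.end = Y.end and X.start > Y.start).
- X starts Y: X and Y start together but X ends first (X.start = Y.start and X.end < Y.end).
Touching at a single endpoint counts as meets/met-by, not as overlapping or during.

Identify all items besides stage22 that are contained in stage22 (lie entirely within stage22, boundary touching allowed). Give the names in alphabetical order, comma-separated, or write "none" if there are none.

Target stage22 = [165, 246].
stage13 [123, 279] → contains → no.
stage14 [186, 205] → during → yes.
stage15 [46, 154] → before → no.
stage16 [6, 68] → before → no.
stage17 [6, 115] → before → no.
stage18 [146, 236] → overlaps → no.
stage19 [185, 327] → overlapped-by → no.
stage20 [6, 147] → before → no.
stage21 [96, 182] → overlaps → no.
stage23 [17, 163] → before → no.
stage24 [68, 159] → before → no.
Result: stage14.

stage14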